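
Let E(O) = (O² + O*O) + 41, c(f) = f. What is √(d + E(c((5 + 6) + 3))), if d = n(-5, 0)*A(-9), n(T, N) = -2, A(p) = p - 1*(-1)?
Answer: √449 ≈ 21.190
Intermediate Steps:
A(p) = 1 + p (A(p) = p + 1 = 1 + p)
E(O) = 41 + 2*O² (E(O) = (O² + O²) + 41 = 2*O² + 41 = 41 + 2*O²)
d = 16 (d = -2*(1 - 9) = -2*(-8) = 16)
√(d + E(c((5 + 6) + 3))) = √(16 + (41 + 2*((5 + 6) + 3)²)) = √(16 + (41 + 2*(11 + 3)²)) = √(16 + (41 + 2*14²)) = √(16 + (41 + 2*196)) = √(16 + (41 + 392)) = √(16 + 433) = √449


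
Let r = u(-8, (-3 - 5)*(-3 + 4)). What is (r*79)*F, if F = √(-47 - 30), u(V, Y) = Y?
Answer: -632*I*√77 ≈ -5545.8*I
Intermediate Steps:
r = -8 (r = (-3 - 5)*(-3 + 4) = -8*1 = -8)
F = I*√77 (F = √(-77) = I*√77 ≈ 8.775*I)
(r*79)*F = (-8*79)*(I*√77) = -632*I*√77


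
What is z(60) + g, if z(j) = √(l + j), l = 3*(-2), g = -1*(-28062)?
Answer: 28062 + 3*√6 ≈ 28069.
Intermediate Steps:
g = 28062
l = -6
z(j) = √(-6 + j)
z(60) + g = √(-6 + 60) + 28062 = √54 + 28062 = 3*√6 + 28062 = 28062 + 3*√6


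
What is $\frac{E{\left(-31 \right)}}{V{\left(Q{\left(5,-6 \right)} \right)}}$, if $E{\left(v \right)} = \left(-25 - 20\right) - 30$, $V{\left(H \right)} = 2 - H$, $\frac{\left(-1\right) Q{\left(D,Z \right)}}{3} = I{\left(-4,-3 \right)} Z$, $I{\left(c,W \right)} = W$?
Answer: $- \frac{75}{56} \approx -1.3393$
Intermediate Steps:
$Q{\left(D,Z \right)} = 9 Z$ ($Q{\left(D,Z \right)} = - 3 \left(- 3 Z\right) = 9 Z$)
$E{\left(v \right)} = -75$ ($E{\left(v \right)} = -45 - 30 = -75$)
$\frac{E{\left(-31 \right)}}{V{\left(Q{\left(5,-6 \right)} \right)}} = - \frac{75}{2 - 9 \left(-6\right)} = - \frac{75}{2 - -54} = - \frac{75}{2 + 54} = - \frac{75}{56}$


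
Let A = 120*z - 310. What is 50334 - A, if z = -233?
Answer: 78604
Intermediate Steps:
A = -28270 (A = 120*(-233) - 310 = -27960 - 310 = -28270)
50334 - A = 50334 - 1*(-28270) = 50334 + 28270 = 78604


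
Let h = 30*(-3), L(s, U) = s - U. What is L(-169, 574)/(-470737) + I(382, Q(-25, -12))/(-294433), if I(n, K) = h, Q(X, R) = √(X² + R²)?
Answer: 261130049/138600507121 ≈ 0.0018840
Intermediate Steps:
Q(X, R) = √(R² + X²)
h = -90
I(n, K) = -90
L(-169, 574)/(-470737) + I(382, Q(-25, -12))/(-294433) = (-169 - 1*574)/(-470737) - 90/(-294433) = (-169 - 574)*(-1/470737) - 90*(-1/294433) = -743*(-1/470737) + 90/294433 = 743/470737 + 90/294433 = 261130049/138600507121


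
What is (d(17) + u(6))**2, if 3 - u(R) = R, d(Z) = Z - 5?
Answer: 81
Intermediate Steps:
d(Z) = -5 + Z
u(R) = 3 - R
(d(17) + u(6))**2 = ((-5 + 17) + (3 - 1*6))**2 = (12 + (3 - 6))**2 = (12 - 3)**2 = 9**2 = 81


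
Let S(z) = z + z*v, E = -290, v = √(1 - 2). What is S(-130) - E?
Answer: 160 - 130*I ≈ 160.0 - 130.0*I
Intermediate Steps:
v = I (v = √(-1) = I ≈ 1.0*I)
S(z) = z + I*z (S(z) = z + z*I = z + I*z)
S(-130) - E = -130*(1 + I) - 1*(-290) = (-130 - 130*I) + 290 = 160 - 130*I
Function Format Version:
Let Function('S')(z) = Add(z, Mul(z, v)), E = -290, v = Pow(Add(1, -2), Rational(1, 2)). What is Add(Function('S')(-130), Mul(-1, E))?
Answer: Add(160, Mul(-130, I)) ≈ Add(160.00, Mul(-130.00, I))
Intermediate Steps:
v = I (v = Pow(-1, Rational(1, 2)) = I ≈ Mul(1.0000, I))
Function('S')(z) = Add(z, Mul(I, z)) (Function('S')(z) = Add(z, Mul(z, I)) = Add(z, Mul(I, z)))
Add(Function('S')(-130), Mul(-1, E)) = Add(Mul(-130, Add(1, I)), Mul(-1, -290)) = Add(Add(-130, Mul(-130, I)), 290) = Add(160, Mul(-130, I))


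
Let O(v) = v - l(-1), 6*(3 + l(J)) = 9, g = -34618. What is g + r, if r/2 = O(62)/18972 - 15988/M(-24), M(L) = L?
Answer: -631495541/18972 ≈ -33286.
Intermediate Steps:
l(J) = -3/2 (l(J) = -3 + (1/6)*9 = -3 + 3/2 = -3/2)
O(v) = 3/2 + v (O(v) = v - 1*(-3/2) = v + 3/2 = 3/2 + v)
r = 25277155/18972 (r = 2*((3/2 + 62)/18972 - 15988/(-24)) = 2*((127/2)*(1/18972) - 15988*(-1/24)) = 2*(127/37944 + 3997/6) = 2*(25277155/37944) = 25277155/18972 ≈ 1332.3)
g + r = -34618 + 25277155/18972 = -631495541/18972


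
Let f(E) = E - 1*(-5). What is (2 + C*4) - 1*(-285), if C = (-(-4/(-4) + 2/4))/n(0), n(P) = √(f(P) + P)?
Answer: 287 - 6*√5/5 ≈ 284.32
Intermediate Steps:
f(E) = 5 + E (f(E) = E + 5 = 5 + E)
n(P) = √(5 + 2*P) (n(P) = √((5 + P) + P) = √(5 + 2*P))
C = -3*√5/10 (C = (-(-4/(-4) + 2/4))/(√(5 + 2*0)) = (-(-4*(-¼) + 2*(¼)))/(√(5 + 0)) = (-(1 + ½))/(√5) = (-1*3/2)*(√5/5) = -3*√5/10 ≈ -0.67082)
(2 + C*4) - 1*(-285) = (2 - 3*√5/10*4) - 1*(-285) = (2 - 6*√5/5) + 285 = 287 - 6*√5/5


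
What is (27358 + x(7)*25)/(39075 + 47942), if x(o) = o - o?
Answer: 27358/87017 ≈ 0.31440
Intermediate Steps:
x(o) = 0
(27358 + x(7)*25)/(39075 + 47942) = (27358 + 0*25)/(39075 + 47942) = (27358 + 0)/87017 = 27358*(1/87017) = 27358/87017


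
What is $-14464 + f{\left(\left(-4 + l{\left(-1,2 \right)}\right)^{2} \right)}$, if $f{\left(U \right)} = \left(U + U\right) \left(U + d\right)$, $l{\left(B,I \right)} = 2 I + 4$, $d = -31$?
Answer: $-14944$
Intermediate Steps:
$l{\left(B,I \right)} = 4 + 2 I$
$f{\left(U \right)} = 2 U \left(-31 + U\right)$ ($f{\left(U \right)} = \left(U + U\right) \left(U - 31\right) = 2 U \left(-31 + U\right)$)
$-14464 + f{\left(\left(-4 + l{\left(-1,2 \right)}\right)^{2} \right)} = -14464 + 2 \left(-4 + \left(4 + 2 \cdot 2\right)\right)^{2} \left(-31 + \left(-4 + \left(4 + 2 \cdot 2\right)\right)^{2}\right) = -14464 + 2 \left(-4 + \left(4 + 4\right)\right)^{2} \left(-31 + \left(-4 + \left(4 + 4\right)\right)^{2}\right) = -14464 + 2 \left(-4 + 8\right)^{2} \left(-31 + \left(-4 + 8\right)^{2}\right) = -14464 + 2 \cdot 4^{2} \left(-31 + 4^{2}\right) = -14464 + 2 \cdot 16 \left(-31 + 16\right) = -14464 + 2 \cdot 16 \left(-15\right) = -14464 - 480 = -14944$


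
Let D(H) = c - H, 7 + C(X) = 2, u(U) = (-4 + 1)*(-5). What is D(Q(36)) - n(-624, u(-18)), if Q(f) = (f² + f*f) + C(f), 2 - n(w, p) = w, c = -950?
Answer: -4163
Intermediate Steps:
u(U) = 15 (u(U) = -3*(-5) = 15)
C(X) = -5 (C(X) = -7 + 2 = -5)
n(w, p) = 2 - w
Q(f) = -5 + 2*f² (Q(f) = (f² + f*f) - 5 = (f² + f²) - 5 = 2*f² - 5 = -5 + 2*f²)
D(H) = -950 - H
D(Q(36)) - n(-624, u(-18)) = (-950 - (-5 + 2*36²)) - (2 - 1*(-624)) = (-950 - (-5 + 2*1296)) - (2 + 624) = (-950 - (-5 + 2592)) - 1*626 = (-950 - 1*2587) - 626 = (-950 - 2587) - 626 = -3537 - 626 = -4163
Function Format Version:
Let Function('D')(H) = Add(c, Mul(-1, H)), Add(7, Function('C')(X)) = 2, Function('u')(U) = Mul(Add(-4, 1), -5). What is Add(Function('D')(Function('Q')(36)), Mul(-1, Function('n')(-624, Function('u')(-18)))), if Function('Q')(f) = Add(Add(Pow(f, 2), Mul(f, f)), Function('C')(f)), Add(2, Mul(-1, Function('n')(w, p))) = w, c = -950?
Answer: -4163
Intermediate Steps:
Function('u')(U) = 15 (Function('u')(U) = Mul(-3, -5) = 15)
Function('C')(X) = -5 (Function('C')(X) = Add(-7, 2) = -5)
Function('n')(w, p) = Add(2, Mul(-1, w))
Function('Q')(f) = Add(-5, Mul(2, Pow(f, 2))) (Function('Q')(f) = Add(Add(Pow(f, 2), Mul(f, f)), -5) = Add(Add(Pow(f, 2), Pow(f, 2)), -5) = Add(Mul(2, Pow(f, 2)), -5) = Add(-5, Mul(2, Pow(f, 2))))
Function('D')(H) = Add(-950, Mul(-1, H))
Add(Function('D')(Function('Q')(36)), Mul(-1, Function('n')(-624, Function('u')(-18)))) = Add(Add(-950, Mul(-1, Add(-5, Mul(2, Pow(36, 2))))), Mul(-1, Add(2, Mul(-1, -624)))) = Add(Add(-950, Mul(-1, Add(-5, Mul(2, 1296)))), Mul(-1, Add(2, 624))) = Add(Add(-950, Mul(-1, Add(-5, 2592))), Mul(-1, 626)) = Add(Add(-950, Mul(-1, 2587)), -626) = Add(Add(-950, -2587), -626) = Add(-3537, -626) = -4163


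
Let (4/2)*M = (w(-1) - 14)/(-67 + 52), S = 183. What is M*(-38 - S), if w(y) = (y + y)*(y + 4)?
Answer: -442/3 ≈ -147.33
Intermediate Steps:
w(y) = 2*y*(4 + y) (w(y) = (2*y)*(4 + y) = 2*y*(4 + y))
M = 2/3 (M = ((2*(-1)*(4 - 1) - 14)/(-67 + 52))/2 = ((2*(-1)*3 - 14)/(-15))/2 = ((-6 - 14)*(-1/15))/2 = (-20*(-1/15))/2 = (1/2)*(4/3) = 2/3 ≈ 0.66667)
M*(-38 - S) = 2*(-38 - 1*183)/3 = 2*(-38 - 183)/3 = (2/3)*(-221) = -442/3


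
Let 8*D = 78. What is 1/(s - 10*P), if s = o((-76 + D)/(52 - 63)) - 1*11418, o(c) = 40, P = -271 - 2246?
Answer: 1/13792 ≈ 7.2506e-5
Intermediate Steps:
D = 39/4 (D = (⅛)*78 = 39/4 ≈ 9.7500)
P = -2517
s = -11378 (s = 40 - 1*11418 = 40 - 11418 = -11378)
1/(s - 10*P) = 1/(-11378 - 10*(-2517)) = 1/(-11378 + 25170) = 1/13792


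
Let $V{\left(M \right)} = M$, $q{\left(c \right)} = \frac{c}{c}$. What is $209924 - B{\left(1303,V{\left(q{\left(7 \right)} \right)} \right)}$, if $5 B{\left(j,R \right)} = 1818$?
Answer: $\frac{1047802}{5} \approx 2.0956 \cdot 10^{5}$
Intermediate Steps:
$q{\left(c \right)} = 1$
$B{\left(j,R \right)} = \frac{1818}{5}$ ($B{\left(j,R \right)} = \frac{1}{5} \cdot 1818 = \frac{1818}{5}$)
$209924 - B{\left(1303,V{\left(q{\left(7 \right)} \right)} \right)} = 209924 - \frac{1818}{5} = \frac{1047802}{5}$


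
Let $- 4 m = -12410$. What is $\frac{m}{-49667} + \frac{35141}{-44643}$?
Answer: $- \frac{3767705909}{4434567762} \approx -0.84962$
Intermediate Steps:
$m = \frac{6205}{2}$ ($m = \left(- \frac{1}{4}\right) \left(-12410\right) = \frac{6205}{2} \approx 3102.5$)
$\frac{m}{-49667} + \frac{35141}{-44643} = \frac{6205}{2 \left(-49667\right)} + \frac{35141}{-44643} = \frac{6205}{2} \left(- \frac{1}{49667}\right) + 35141 \left(- \frac{1}{44643}\right) = - \frac{6205}{99334} - \frac{35141}{44643} = - \frac{3767705909}{4434567762}$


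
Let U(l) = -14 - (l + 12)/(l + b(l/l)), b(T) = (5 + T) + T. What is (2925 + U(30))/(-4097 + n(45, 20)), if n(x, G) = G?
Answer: -107665/150849 ≈ -0.71373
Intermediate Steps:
b(T) = 5 + 2*T
U(l) = -14 - (12 + l)/(7 + l) (U(l) = -14 - (l + 12)/(l + (5 + 2*(l/l))) = -14 - (12 + l)/(l + (5 + 2*1)) = -14 - (12 + l)/(l + (5 + 2)) = -14 - (12 + l)/(l + 7) = -14 - (12 + l)/(7 + l))
(2925 + U(30))/(-4097 + n(45, 20)) = (2925 + 5*(-22 - 3*30)/(7 + 30))/(-4097 + 20) = (2925 + 5*(-22 - 90)/37)/(-4077) = (2925 + 5*(1/37)*(-112))*(-1/4077) = (2925 - 560/37)*(-1/4077) = (107665/37)*(-1/4077) = -107665/150849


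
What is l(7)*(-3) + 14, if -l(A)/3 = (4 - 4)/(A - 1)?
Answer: 14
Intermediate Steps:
l(A) = 0 (l(A) = -3*(4 - 4)/(A - 1) = -0/(-1 + A) = -3*0 = 0)
l(7)*(-3) + 14 = 0*(-3) + 14 = 0 + 14 = 14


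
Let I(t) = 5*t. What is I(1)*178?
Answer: 890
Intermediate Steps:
I(1)*178 = (5*1)*178 = 5*178 = 890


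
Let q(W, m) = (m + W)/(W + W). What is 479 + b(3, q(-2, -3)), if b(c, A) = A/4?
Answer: 7669/16 ≈ 479.31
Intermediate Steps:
q(W, m) = (W + m)/(2*W) (q(W, m) = (W + m)/((2*W)) = (W + m)*(1/(2*W)) = (W + m)/(2*W))
b(c, A) = A/4 (b(c, A) = A*(¼) = A/4)
479 + b(3, q(-2, -3)) = 479 + ((½)*(-2 - 3)/(-2))/4 = 479 + ((½)*(-½)*(-5))/4 = 479 + (¼)*(5/4) = 479 + 5/16 = 7669/16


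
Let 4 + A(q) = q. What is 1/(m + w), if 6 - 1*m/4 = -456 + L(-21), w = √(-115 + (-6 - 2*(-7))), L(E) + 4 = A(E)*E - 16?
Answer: -172/29691 - I*√107/29691 ≈ -0.005793 - 0.00034839*I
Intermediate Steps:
A(q) = -4 + q
L(E) = -20 + E*(-4 + E) (L(E) = -4 + ((-4 + E)*E - 16) = -4 + (E*(-4 + E) - 16) = -4 + (-16 + E*(-4 + E)) = -20 + E*(-4 + E))
w = I*√107 (w = √(-115 + (-6 + 14)) = √(-115 + 8) = √(-107) = I*√107 ≈ 10.344*I)
m = -172 (m = 24 - 4*(-456 + (-20 - 21*(-4 - 21))) = 24 - 4*(-456 + (-20 - 21*(-25))) = 24 - 4*(-456 + (-20 + 525)) = 24 - 4*(-456 + 505) = 24 - 4*49 = 24 - 196 = -172)
1/(m + w) = 1/(-172 + I*√107)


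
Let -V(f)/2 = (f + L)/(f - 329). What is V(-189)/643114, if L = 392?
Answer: 29/23795218 ≈ 1.2187e-6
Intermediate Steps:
V(f) = -2*(392 + f)/(-329 + f) (V(f) = -2*(f + 392)/(f - 329) = -2*(392 + f)/(-329 + f))
V(-189)/643114 = (2*(-392 - 1*(-189))/(-329 - 189))/643114 = (2*(-392 + 189)/(-518))*(1/643114) = (2*(-1/518)*(-203))*(1/643114) = (29/37)*(1/643114) = 29/23795218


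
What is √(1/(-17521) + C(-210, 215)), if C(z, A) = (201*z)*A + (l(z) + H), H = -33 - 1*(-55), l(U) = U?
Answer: I*√2785996638171579/17521 ≈ 3012.5*I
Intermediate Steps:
H = 22 (H = -33 + 55 = 22)
C(z, A) = 22 + z + 201*A*z (C(z, A) = (201*z)*A + (z + 22) = 201*A*z + (22 + z) = 22 + z + 201*A*z)
√(1/(-17521) + C(-210, 215)) = √(1/(-17521) + (22 - 210 + 201*215*(-210))) = √(-1/17521 + (22 - 210 - 9075150)) = √(-1/17521 - 9075338) = √(-159008997099/17521) = I*√2785996638171579/17521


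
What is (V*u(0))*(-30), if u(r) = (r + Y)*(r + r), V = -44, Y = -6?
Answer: 0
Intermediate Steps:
u(r) = 2*r*(-6 + r) (u(r) = (r - 6)*(r + r) = (-6 + r)*(2*r) = 2*r*(-6 + r))
(V*u(0))*(-30) = -88*0*(-6 + 0)*(-30) = -88*0*(-6)*(-30) = -44*0*(-30) = 0*(-30) = 0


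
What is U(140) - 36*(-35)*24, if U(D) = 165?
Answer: 30405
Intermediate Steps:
U(140) - 36*(-35)*24 = 165 - 36*(-35)*24 = 165 - (-1260)*24 = 165 - 1*(-30240) = 165 + 30240 = 30405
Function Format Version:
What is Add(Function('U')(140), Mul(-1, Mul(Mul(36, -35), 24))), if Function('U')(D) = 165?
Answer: 30405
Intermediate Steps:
Add(Function('U')(140), Mul(-1, Mul(Mul(36, -35), 24))) = Add(165, Mul(-1, Mul(Mul(36, -35), 24))) = Add(165, Mul(-1, Mul(-1260, 24))) = Add(165, Mul(-1, -30240)) = Add(165, 30240) = 30405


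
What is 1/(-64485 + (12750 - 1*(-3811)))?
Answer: -1/47924 ≈ -2.0866e-5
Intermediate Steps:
1/(-64485 + (12750 - 1*(-3811))) = 1/(-64485 + (12750 + 3811)) = 1/(-64485 + 16561) = 1/(-47924) = -1/47924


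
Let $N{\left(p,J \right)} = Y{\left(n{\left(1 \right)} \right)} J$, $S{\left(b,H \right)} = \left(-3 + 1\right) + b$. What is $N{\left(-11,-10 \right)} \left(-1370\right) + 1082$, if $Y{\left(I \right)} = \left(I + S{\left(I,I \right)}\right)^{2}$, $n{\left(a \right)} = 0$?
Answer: $55882$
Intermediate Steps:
$S{\left(b,H \right)} = -2 + b$
$Y{\left(I \right)} = \left(-2 + 2 I\right)^{2}$ ($Y{\left(I \right)} = \left(I + \left(-2 + I\right)\right)^{2} = \left(-2 + 2 I\right)^{2}$)
$N{\left(p,J \right)} = 4 J$ ($N{\left(p,J \right)} = 4 \left(-1 + 0\right)^{2} J = 4 \left(-1\right)^{2} J = 4 \cdot 1 J = 4 J$)
$N{\left(-11,-10 \right)} \left(-1370\right) + 1082 = 4 \left(-10\right) \left(-1370\right) + 1082 = \left(-40\right) \left(-1370\right) + 1082 = 54800 + 1082 = 55882$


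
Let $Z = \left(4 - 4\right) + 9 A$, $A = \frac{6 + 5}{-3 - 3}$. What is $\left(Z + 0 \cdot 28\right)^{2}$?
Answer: $\frac{1089}{4} \approx 272.25$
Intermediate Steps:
$A = - \frac{11}{6}$ ($A = \frac{11}{-6} = 11 \left(- \frac{1}{6}\right) = - \frac{11}{6} \approx -1.8333$)
$Z = - \frac{33}{2}$ ($Z = \left(4 - 4\right) + 9 \left(- \frac{11}{6}\right) = \left(4 - 4\right) - \frac{33}{2} = 0 - \frac{33}{2} = - \frac{33}{2} \approx -16.5$)
$\left(Z + 0 \cdot 28\right)^{2} = \left(- \frac{33}{2} + 0 \cdot 28\right)^{2} = \left(- \frac{33}{2} + 0\right)^{2} = \left(- \frac{33}{2}\right)^{2} = \frac{1089}{4}$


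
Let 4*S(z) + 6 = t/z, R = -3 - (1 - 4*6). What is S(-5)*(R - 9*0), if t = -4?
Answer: -26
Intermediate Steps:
R = 20 (R = -3 - (1 - 24) = -3 - 1*(-23) = -3 + 23 = 20)
S(z) = -3/2 - 1/z (S(z) = -3/2 + (-4/z)/4 = -3/2 - 1/z)
S(-5)*(R - 9*0) = (-3/2 - 1/(-5))*(20 - 9*0) = (-3/2 - 1*(-⅕))*(20 + 0) = (-3/2 + ⅕)*20 = -13/10*20 = -26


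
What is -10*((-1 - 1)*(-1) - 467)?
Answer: 4650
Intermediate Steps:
-10*((-1 - 1)*(-1) - 467) = -10*(-2*(-1) - 467) = -10*(2 - 467) = -10*(-465) = 4650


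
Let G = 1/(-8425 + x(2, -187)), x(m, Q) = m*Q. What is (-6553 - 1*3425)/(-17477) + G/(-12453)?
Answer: 1093328860643/1915023871719 ≈ 0.57092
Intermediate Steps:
x(m, Q) = Q*m
G = -1/8799 (G = 1/(-8425 - 187*2) = 1/(-8425 - 374) = 1/(-8799) = -1/8799 ≈ -0.00011365)
(-6553 - 1*3425)/(-17477) + G/(-12453) = (-6553 - 1*3425)/(-17477) - 1/8799/(-12453) = (-6553 - 3425)*(-1/17477) - 1/8799*(-1/12453) = -9978*(-1/17477) + 1/109573947 = 9978/17477 + 1/109573947 = 1093328860643/1915023871719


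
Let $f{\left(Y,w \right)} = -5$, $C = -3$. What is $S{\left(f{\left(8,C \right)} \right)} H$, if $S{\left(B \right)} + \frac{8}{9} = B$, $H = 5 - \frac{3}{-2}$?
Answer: $- \frac{689}{18} \approx -38.278$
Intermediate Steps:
$H = \frac{13}{2}$ ($H = 5 - - \frac{3}{2} = 5 + \frac{3}{2} = \frac{13}{2} \approx 6.5$)
$S{\left(B \right)} = - \frac{8}{9} + B$
$S{\left(f{\left(8,C \right)} \right)} H = \left(- \frac{8}{9} - 5\right) \frac{13}{2} = \left(- \frac{53}{9}\right) \frac{13}{2} = - \frac{689}{18}$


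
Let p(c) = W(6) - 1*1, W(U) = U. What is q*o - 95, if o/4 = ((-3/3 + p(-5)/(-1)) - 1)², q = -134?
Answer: -26359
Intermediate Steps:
p(c) = 5 (p(c) = 6 - 1*1 = 6 - 1 = 5)
o = 196 (o = 4*((-3/3 + 5/(-1)) - 1)² = 4*((-3*⅓ + 5*(-1)) - 1)² = 4*((-1 - 5) - 1)² = 4*(-6 - 1)² = 4*(-7)² = 4*49 = 196)
q*o - 95 = -134*196 - 95 = -26264 - 95 = -26359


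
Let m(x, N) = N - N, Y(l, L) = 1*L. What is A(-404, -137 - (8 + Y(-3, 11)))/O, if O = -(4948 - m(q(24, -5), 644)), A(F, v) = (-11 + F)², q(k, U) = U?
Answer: -172225/4948 ≈ -34.807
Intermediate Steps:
Y(l, L) = L
m(x, N) = 0
O = -4948 (O = -(4948 - 1*0) = -(4948 + 0) = -1*4948 = -4948)
A(-404, -137 - (8 + Y(-3, 11)))/O = (-11 - 404)²/(-4948) = (-415)²*(-1/4948) = 172225*(-1/4948) = -172225/4948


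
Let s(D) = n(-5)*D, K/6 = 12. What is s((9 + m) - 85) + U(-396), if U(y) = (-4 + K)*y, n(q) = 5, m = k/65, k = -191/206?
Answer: -73131015/2678 ≈ -27308.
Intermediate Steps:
k = -191/206 (k = -191*1/206 = -191/206 ≈ -0.92718)
m = -191/13390 (m = -191/206/65 = -191/206*1/65 = -191/13390 ≈ -0.014264)
K = 72 (K = 6*12 = 72)
s(D) = 5*D
U(y) = 68*y (U(y) = (-4 + 72)*y = 68*y)
s((9 + m) - 85) + U(-396) = 5*((9 - 191/13390) - 85) + 68*(-396) = 5*(120319/13390 - 85) - 26928 = 5*(-1017831/13390) - 26928 = -1017831/2678 - 26928 = -73131015/2678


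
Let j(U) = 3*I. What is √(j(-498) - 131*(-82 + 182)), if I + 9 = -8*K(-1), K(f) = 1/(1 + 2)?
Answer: I*√13135 ≈ 114.61*I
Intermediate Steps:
K(f) = ⅓ (K(f) = 1/3 = ⅓)
I = -35/3 (I = -9 - 8*⅓ = -9 - 8/3 = -35/3 ≈ -11.667)
j(U) = -35 (j(U) = 3*(-35/3) = -35)
√(j(-498) - 131*(-82 + 182)) = √(-35 - 131*(-82 + 182)) = √(-35 - 131*100) = √(-35 - 13100) = √(-13135) = I*√13135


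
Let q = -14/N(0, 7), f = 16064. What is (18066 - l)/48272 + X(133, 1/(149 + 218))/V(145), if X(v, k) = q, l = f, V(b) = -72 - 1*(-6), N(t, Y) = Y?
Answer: 8167/113784 ≈ 0.071776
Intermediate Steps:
V(b) = -66 (V(b) = -72 + 6 = -66)
q = -2 (q = -14/7 = -14*1/7 = -2)
l = 16064
X(v, k) = -2
(18066 - l)/48272 + X(133, 1/(149 + 218))/V(145) = (18066 - 1*16064)/48272 - 2/(-66) = (18066 - 16064)*(1/48272) - 2*(-1/66) = 2002*(1/48272) + 1/33 = 143/3448 + 1/33 = 8167/113784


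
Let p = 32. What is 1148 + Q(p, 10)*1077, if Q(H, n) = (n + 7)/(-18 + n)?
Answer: -9125/8 ≈ -1140.6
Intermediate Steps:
Q(H, n) = (7 + n)/(-18 + n)
1148 + Q(p, 10)*1077 = 1148 + ((7 + 10)/(-18 + 10))*1077 = 1148 + (17/(-8))*1077 = 1148 - ⅛*17*1077 = 1148 - 17/8*1077 = 1148 - 18309/8 = -9125/8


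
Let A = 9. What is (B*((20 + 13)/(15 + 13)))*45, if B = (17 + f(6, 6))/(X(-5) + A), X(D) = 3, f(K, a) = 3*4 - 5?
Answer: 1485/14 ≈ 106.07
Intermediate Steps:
f(K, a) = 7 (f(K, a) = 12 - 5 = 7)
B = 2 (B = (17 + 7)/(3 + 9) = 24/12 = 24*(1/12) = 2)
(B*((20 + 13)/(15 + 13)))*45 = (2*((20 + 13)/(15 + 13)))*45 = (2*(33/28))*45 = (33/14)*45 = 1485/14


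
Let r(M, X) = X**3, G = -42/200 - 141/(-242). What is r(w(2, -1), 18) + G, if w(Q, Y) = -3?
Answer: 70571709/12100 ≈ 5832.4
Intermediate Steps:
G = 4509/12100 (G = -42*1/200 - 141*(-1/242) = -21/100 + 141/242 = 4509/12100 ≈ 0.37264)
r(w(2, -1), 18) + G = 18**3 + 4509/12100 = 5832 + 4509/12100 = 70571709/12100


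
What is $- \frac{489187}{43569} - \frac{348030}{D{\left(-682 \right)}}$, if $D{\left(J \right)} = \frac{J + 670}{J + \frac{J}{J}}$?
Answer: $- \frac{1721037692819}{87138} \approx -1.9751 \cdot 10^{7}$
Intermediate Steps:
$D{\left(J \right)} = \frac{670 + J}{1 + J}$ ($D{\left(J \right)} = \frac{670 + J}{J + 1} = \frac{670 + J}{1 + J}$)
$- \frac{489187}{43569} - \frac{348030}{D{\left(-682 \right)}} = - \frac{489187}{43569} - \frac{348030}{\frac{1}{1 - 682} \left(670 - 682\right)} = \left(-489187\right) \frac{1}{43569} - \frac{348030}{\frac{1}{-681} \left(-12\right)} = - \frac{489187}{43569} - \frac{348030}{\left(- \frac{1}{681}\right) \left(-12\right)} = - \frac{489187}{43569} - \frac{348030}{\frac{4}{227}} = - \frac{489187}{43569} - \frac{39501405}{2} = - \frac{1721037692819}{87138}$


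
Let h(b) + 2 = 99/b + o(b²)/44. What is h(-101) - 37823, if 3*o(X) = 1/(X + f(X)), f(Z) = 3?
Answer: -5145836057371/136039728 ≈ -37826.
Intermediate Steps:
o(X) = 1/(3*(3 + X)) (o(X) = 1/(3*(X + 3)) = 1/(3*(3 + X)))
h(b) = -2 + 99/b + 1/(132*(3 + b²)) (h(b) = -2 + (99/b + (1/(3*(3 + b²)))/44) = -2 + (99/b + (1/(3*(3 + b²)))*(1/44)) = -2 + (99/b + 1/(132*(3 + b²))) = -2 + 99/b + 1/(132*(3 + b²)))
h(-101) - 37823 = (-2 + 99/(-101) + 1/(132*(3 + (-101)²))) - 37823 = (-2 + 99*(-1/101) + 1/(132*(3 + 10201))) - 37823 = (-2 - 99/101 + (1/132)/10204) - 37823 = (-2 - 99/101 + (1/132)*(1/10204)) - 37823 = (-2 - 99/101 + 1/1346928) - 37823 = -405425227/136039728 - 37823 = -5145836057371/136039728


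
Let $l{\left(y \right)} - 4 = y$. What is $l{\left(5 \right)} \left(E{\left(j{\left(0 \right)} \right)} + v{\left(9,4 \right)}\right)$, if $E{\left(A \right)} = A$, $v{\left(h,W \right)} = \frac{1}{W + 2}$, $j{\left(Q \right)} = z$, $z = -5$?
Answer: $- \frac{87}{2} \approx -43.5$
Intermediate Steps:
$l{\left(y \right)} = 4 + y$
$j{\left(Q \right)} = -5$
$v{\left(h,W \right)} = \frac{1}{2 + W}$
$l{\left(5 \right)} \left(E{\left(j{\left(0 \right)} \right)} + v{\left(9,4 \right)}\right) = \left(4 + 5\right) \left(-5 + \frac{1}{2 + 4}\right) = 9 \left(-5 + \frac{1}{6}\right) = 9 \left(- \frac{29}{6}\right) = - \frac{87}{2}$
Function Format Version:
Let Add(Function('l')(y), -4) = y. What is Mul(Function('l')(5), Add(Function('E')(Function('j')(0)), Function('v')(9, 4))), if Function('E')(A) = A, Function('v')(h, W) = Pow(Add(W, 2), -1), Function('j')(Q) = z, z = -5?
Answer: Rational(-87, 2) ≈ -43.500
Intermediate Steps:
Function('l')(y) = Add(4, y)
Function('j')(Q) = -5
Function('v')(h, W) = Pow(Add(2, W), -1)
Mul(Function('l')(5), Add(Function('E')(Function('j')(0)), Function('v')(9, 4))) = Mul(Add(4, 5), Add(-5, Pow(Add(2, 4), -1))) = Mul(9, Add(-5, Pow(6, -1))) = Mul(9, Add(-5, Rational(1, 6))) = Mul(9, Rational(-29, 6)) = Rational(-87, 2)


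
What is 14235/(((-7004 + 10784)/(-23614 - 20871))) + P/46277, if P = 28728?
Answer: -39870099101/237996 ≈ -1.6752e+5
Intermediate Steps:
14235/(((-7004 + 10784)/(-23614 - 20871))) + P/46277 = 14235/(((-7004 + 10784)/(-23614 - 20871))) + 28728/46277 = 14235/((3780/(-44485))) + 28728*(1/46277) = 14235/((3780*(-1/44485))) + 4104/6611 = 14235/(-108/1271) + 4104/6611 = 14235*(-1271/108) + 4104/6611 = -6030895/36 + 4104/6611 = -39870099101/237996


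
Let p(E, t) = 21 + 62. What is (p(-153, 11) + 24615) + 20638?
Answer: 45336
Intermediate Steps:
p(E, t) = 83
(p(-153, 11) + 24615) + 20638 = (83 + 24615) + 20638 = 24698 + 20638 = 45336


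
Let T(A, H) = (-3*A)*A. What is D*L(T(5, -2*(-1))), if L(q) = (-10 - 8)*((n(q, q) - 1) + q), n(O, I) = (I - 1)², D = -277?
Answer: 28420200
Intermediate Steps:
n(O, I) = (-1 + I)²
T(A, H) = -3*A²
L(q) = 18 - 18*q - 18*(-1 + q)² (L(q) = (-10 - 8)*(((-1 + q)² - 1) + q) = -18*((-1 + (-1 + q)²) + q) = -18*(-1 + q + (-1 + q)²) = 18 - 18*q - 18*(-1 + q)²)
D*L(T(5, -2*(-1))) = -4986*(-3*5²)*(1 - (-3)*5²) = -4986*(-3*25)*(1 - (-3)*25) = -4986*(-75)*(1 - 1*(-75)) = -4986*(-75)*(1 + 75) = -4986*(-75)*76 = -277*(-102600) = 28420200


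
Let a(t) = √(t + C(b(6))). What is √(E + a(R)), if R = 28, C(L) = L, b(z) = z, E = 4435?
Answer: √(4435 + √34) ≈ 66.640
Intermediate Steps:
a(t) = √(6 + t) (a(t) = √(t + 6) = √(6 + t))
√(E + a(R)) = √(4435 + √(6 + 28)) = √(4435 + √34)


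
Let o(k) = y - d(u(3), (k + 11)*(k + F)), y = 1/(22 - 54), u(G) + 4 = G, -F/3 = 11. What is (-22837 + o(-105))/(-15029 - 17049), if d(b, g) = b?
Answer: 730753/1026496 ≈ 0.71189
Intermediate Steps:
F = -33 (F = -3*11 = -33)
u(G) = -4 + G
y = -1/32 (y = 1/(-32) = -1/32 ≈ -0.031250)
o(k) = 31/32 (o(k) = -1/32 - (-4 + 3) = -1/32 - 1*(-1) = -1/32 + 1 = 31/32)
(-22837 + o(-105))/(-15029 - 17049) = (-22837 + 31/32)/(-15029 - 17049) = -730753/32/(-32078) = -730753/32*(-1/32078) = 730753/1026496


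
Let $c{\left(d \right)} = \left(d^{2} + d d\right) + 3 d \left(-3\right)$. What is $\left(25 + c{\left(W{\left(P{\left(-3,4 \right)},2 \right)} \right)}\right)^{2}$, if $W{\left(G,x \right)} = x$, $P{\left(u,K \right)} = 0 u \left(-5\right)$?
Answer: $225$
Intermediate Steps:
$P{\left(u,K \right)} = 0$ ($P{\left(u,K \right)} = 0 \left(-5\right) = 0$)
$c{\left(d \right)} = - 9 d + 2 d^{2}$ ($c{\left(d \right)} = \left(d^{2} + d^{2}\right) - 9 d = 2 d^{2} - 9 d = - 9 d + 2 d^{2}$)
$\left(25 + c{\left(W{\left(P{\left(-3,4 \right)},2 \right)} \right)}\right)^{2} = \left(25 + 2 \left(-9 + 2 \cdot 2\right)\right)^{2} = \left(25 + 2 \left(-9 + 4\right)\right)^{2} = \left(25 + 2 \left(-5\right)\right)^{2} = \left(25 - 10\right)^{2} = 15^{2} = 225$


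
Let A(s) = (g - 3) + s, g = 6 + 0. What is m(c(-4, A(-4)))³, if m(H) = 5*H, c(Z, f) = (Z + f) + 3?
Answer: -1000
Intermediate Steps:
g = 6
A(s) = 3 + s (A(s) = (6 - 3) + s = 3 + s)
c(Z, f) = 3 + Z + f
m(c(-4, A(-4)))³ = (5*(3 - 4 + (3 - 4)))³ = (5*(3 - 4 - 1))³ = (5*(-2))³ = (-10)³ = -1000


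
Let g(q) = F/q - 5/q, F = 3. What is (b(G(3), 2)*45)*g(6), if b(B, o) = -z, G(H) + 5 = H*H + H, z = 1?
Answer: 15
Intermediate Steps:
G(H) = -5 + H + H**2 (G(H) = -5 + (H*H + H) = -5 + (H**2 + H) = -5 + (H + H**2) = -5 + H + H**2)
b(B, o) = -1 (b(B, o) = -1*1 = -1)
g(q) = -2/q (g(q) = 3/q - 5/q = -2/q)
(b(G(3), 2)*45)*g(6) = (-1*45)*(-2/6) = -(-90)/6 = -45*(-1/3) = 15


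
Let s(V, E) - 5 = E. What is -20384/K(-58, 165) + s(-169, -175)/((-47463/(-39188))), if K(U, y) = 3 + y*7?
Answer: -482335304/3053453 ≈ -157.96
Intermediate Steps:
s(V, E) = 5 + E
K(U, y) = 3 + 7*y
-20384/K(-58, 165) + s(-169, -175)/((-47463/(-39188))) = -20384/(3 + 7*165) + (5 - 175)/((-47463/(-39188))) = -20384/(3 + 1155) - 170/((-47463*(-1/39188))) = -20384/1158 - 170/47463/39188 = -20384*1/1158 - 170*39188/47463 = -10192/579 - 6661960/47463 = -482335304/3053453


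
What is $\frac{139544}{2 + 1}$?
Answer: $\frac{139544}{3} \approx 46515.0$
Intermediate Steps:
$\frac{139544}{2 + 1} = \frac{139544}{3}$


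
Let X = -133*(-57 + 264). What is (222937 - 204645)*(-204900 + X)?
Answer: -4251627852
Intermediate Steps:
X = -27531 (X = -133*207 = -27531)
(222937 - 204645)*(-204900 + X) = (222937 - 204645)*(-204900 - 27531) = 18292*(-232431) = -4251627852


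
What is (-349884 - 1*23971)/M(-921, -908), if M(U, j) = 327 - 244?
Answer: -373855/83 ≈ -4504.3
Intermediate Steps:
M(U, j) = 83
(-349884 - 1*23971)/M(-921, -908) = (-349884 - 1*23971)/83 = (-349884 - 23971)*(1/83) = -373855*1/83 = -373855/83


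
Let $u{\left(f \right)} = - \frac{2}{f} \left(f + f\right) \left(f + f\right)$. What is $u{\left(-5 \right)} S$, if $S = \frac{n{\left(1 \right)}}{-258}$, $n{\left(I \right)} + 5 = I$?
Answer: $\frac{80}{129} \approx 0.62016$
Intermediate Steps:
$n{\left(I \right)} = -5 + I$
$u{\left(f \right)} = - 8 f$ ($u{\left(f \right)} = - \frac{2}{f} 2 f 2 f = - \frac{2}{f} 4 f^{2} = - 8 f$)
$S = \frac{2}{129}$ ($S = \frac{-5 + 1}{-258} = \left(-4\right) \left(- \frac{1}{258}\right) = \frac{2}{129} \approx 0.015504$)
$u{\left(-5 \right)} S = \left(-8\right) \left(-5\right) \frac{2}{129} = 40 \cdot \frac{2}{129} = \frac{80}{129}$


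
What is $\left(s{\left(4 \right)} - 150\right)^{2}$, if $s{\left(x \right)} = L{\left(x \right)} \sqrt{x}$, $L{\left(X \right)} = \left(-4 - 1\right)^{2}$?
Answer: $10000$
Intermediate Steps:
$L{\left(X \right)} = 25$ ($L{\left(X \right)} = \left(-5\right)^{2} = 25$)
$s{\left(x \right)} = 25 \sqrt{x}$
$\left(s{\left(4 \right)} - 150\right)^{2} = \left(25 \sqrt{4} - 150\right)^{2} = \left(25 \cdot 2 - 150\right)^{2} = \left(50 - 150\right)^{2} = \left(-100\right)^{2} = 10000$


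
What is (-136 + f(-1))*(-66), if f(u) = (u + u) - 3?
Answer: 9306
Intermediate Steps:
f(u) = -3 + 2*u (f(u) = 2*u - 3 = -3 + 2*u)
(-136 + f(-1))*(-66) = (-136 + (-3 + 2*(-1)))*(-66) = (-136 + (-3 - 2))*(-66) = (-136 - 5)*(-66) = -141*(-66) = 9306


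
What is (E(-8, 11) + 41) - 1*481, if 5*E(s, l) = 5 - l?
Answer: -2206/5 ≈ -441.20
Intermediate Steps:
E(s, l) = 1 - l/5 (E(s, l) = (5 - l)/5 = 1 - l/5)
(E(-8, 11) + 41) - 1*481 = ((1 - ⅕*11) + 41) - 1*481 = ((1 - 11/5) + 41) - 481 = (-6/5 + 41) - 481 = 199/5 - 481 = -2206/5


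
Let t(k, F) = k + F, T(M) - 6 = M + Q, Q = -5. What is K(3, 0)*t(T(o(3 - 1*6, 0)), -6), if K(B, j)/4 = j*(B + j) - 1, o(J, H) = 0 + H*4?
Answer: 20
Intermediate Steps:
o(J, H) = 4*H (o(J, H) = 0 + 4*H = 4*H)
T(M) = 1 + M (T(M) = 6 + (M - 5) = 6 + (-5 + M) = 1 + M)
K(B, j) = -4 + 4*j*(B + j) (K(B, j) = 4*(j*(B + j) - 1) = 4*(-1 + j*(B + j)) = -4 + 4*j*(B + j))
t(k, F) = F + k
K(3, 0)*t(T(o(3 - 1*6, 0)), -6) = (-4 + 4*0² + 4*3*0)*(-6 + (1 + 4*0)) = (-4 + 4*0 + 0)*(-6 + (1 + 0)) = (-4 + 0 + 0)*(-6 + 1) = -4*(-5) = 20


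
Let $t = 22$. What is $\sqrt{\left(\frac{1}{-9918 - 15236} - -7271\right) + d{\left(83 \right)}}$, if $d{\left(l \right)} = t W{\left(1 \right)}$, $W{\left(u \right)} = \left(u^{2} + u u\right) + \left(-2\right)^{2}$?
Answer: $\frac{29 \sqrt{5569623834}}{25154} \approx 86.041$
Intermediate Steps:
$W{\left(u \right)} = 4 + 2 u^{2}$ ($W{\left(u \right)} = \left(u^{2} + u^{2}\right) + 4 = 2 u^{2} + 4 = 4 + 2 u^{2}$)
$d{\left(l \right)} = 132$ ($d{\left(l \right)} = 22 \left(4 + 2 \cdot 1^{2}\right) = 22 \left(4 + 2 \cdot 1\right) = 22 \left(4 + 2\right) = 22 \cdot 6 = 132$)
$\sqrt{\left(\frac{1}{-9918 - 15236} - -7271\right) + d{\left(83 \right)}} = \sqrt{\left(\frac{1}{-9918 - 15236} - -7271\right) + 132} = \sqrt{\left(\frac{1}{-25154} + 7271\right) + 132} = \sqrt{\left(- \frac{1}{25154} + 7271\right) + 132} = \sqrt{\frac{182894733}{25154} + 132} = \sqrt{\frac{186215061}{25154}} = \frac{29 \sqrt{5569623834}}{25154}$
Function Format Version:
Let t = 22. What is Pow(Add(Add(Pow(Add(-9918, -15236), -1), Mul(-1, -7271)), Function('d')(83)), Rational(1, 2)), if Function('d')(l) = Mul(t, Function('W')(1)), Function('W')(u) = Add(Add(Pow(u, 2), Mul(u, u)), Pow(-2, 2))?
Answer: Mul(Rational(29, 25154), Pow(5569623834, Rational(1, 2))) ≈ 86.041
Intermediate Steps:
Function('W')(u) = Add(4, Mul(2, Pow(u, 2))) (Function('W')(u) = Add(Add(Pow(u, 2), Pow(u, 2)), 4) = Add(Mul(2, Pow(u, 2)), 4) = Add(4, Mul(2, Pow(u, 2))))
Function('d')(l) = 132 (Function('d')(l) = Mul(22, Add(4, Mul(2, Pow(1, 2)))) = Mul(22, Add(4, Mul(2, 1))) = Mul(22, Add(4, 2)) = Mul(22, 6) = 132)
Pow(Add(Add(Pow(Add(-9918, -15236), -1), Mul(-1, -7271)), Function('d')(83)), Rational(1, 2)) = Pow(Add(Add(Pow(Add(-9918, -15236), -1), Mul(-1, -7271)), 132), Rational(1, 2)) = Pow(Add(Add(Pow(-25154, -1), 7271), 132), Rational(1, 2)) = Pow(Add(Add(Rational(-1, 25154), 7271), 132), Rational(1, 2)) = Pow(Add(Rational(182894733, 25154), 132), Rational(1, 2)) = Pow(Rational(186215061, 25154), Rational(1, 2)) = Mul(Rational(29, 25154), Pow(5569623834, Rational(1, 2)))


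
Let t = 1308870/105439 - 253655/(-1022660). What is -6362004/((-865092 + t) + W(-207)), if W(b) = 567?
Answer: 137200748686974192/18643770120659951 ≈ 7.3591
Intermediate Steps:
t = 273054824749/21565649548 (t = 1308870*(1/105439) - 253655*(-1/1022660) = 1308870/105439 + 50731/204532 = 273054824749/21565649548 ≈ 12.662)
-6362004/((-865092 + t) + W(-207)) = -6362004/((-865092 + 273054824749/21565649548) + 567) = -6362004/(-18655997843953667/21565649548 + 567) = -6362004/(-18643770120659951/21565649548) = -6362004*(-21565649548/18643770120659951) = 137200748686974192/18643770120659951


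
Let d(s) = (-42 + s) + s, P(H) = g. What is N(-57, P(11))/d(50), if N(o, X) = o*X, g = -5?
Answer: 285/58 ≈ 4.9138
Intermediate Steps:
P(H) = -5
d(s) = -42 + 2*s
N(o, X) = X*o
N(-57, P(11))/d(50) = (-5*(-57))/(-42 + 2*50) = 285/(-42 + 100) = 285/58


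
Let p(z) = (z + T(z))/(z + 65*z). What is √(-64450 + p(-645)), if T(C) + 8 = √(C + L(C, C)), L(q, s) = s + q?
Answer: √(-12977397556310 - 14190*I*√215)/14190 ≈ 2.0351e-6 - 253.87*I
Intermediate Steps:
L(q, s) = q + s
T(C) = -8 + √3*√C (T(C) = -8 + √(C + (C + C)) = -8 + √(C + 2*C) = -8 + √(3*C) = -8 + √3*√C)
p(z) = (-8 + z + √3*√z)/(66*z) (p(z) = (z + (-8 + √3*√z))/(z + 65*z) = (-8 + z + √3*√z)/((66*z)) = (-8 + z + √3*√z)*(1/(66*z)) = (-8 + z + √3*√z)/(66*z))
√(-64450 + p(-645)) = √(-64450 + (1/66)*(-8 - 645 + √3*√(-645))/(-645)) = √(-64450 + (1/66)*(-1/645)*(-8 - 645 + √3*(I*√645))) = √(-64450 + (1/66)*(-1/645)*(-8 - 645 + 3*I*√215)) = √(-64450 + (1/66)*(-1/645)*(-653 + 3*I*√215)) = √(-64450 + (653/42570 - I*√215/14190)) = √(-2743635847/42570 - I*√215/14190)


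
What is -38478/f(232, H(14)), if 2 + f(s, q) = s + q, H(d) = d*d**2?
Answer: -19239/1487 ≈ -12.938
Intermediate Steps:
H(d) = d**3
f(s, q) = -2 + q + s (f(s, q) = -2 + (s + q) = -2 + (q + s) = -2 + q + s)
-38478/f(232, H(14)) = -38478/(-2 + 14**3 + 232) = -38478/(-2 + 2744 + 232) = -38478/2974 = -38478*1/2974 = -19239/1487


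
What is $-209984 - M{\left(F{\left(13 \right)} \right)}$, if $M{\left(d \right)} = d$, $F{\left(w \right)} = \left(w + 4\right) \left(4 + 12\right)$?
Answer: $-210256$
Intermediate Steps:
$F{\left(w \right)} = 64 + 16 w$ ($F{\left(w \right)} = \left(4 + w\right) 16 = 64 + 16 w$)
$-209984 - M{\left(F{\left(13 \right)} \right)} = -209984 - \left(64 + 16 \cdot 13\right) = -209984 - \left(64 + 208\right) = -209984 - 272 = -210256$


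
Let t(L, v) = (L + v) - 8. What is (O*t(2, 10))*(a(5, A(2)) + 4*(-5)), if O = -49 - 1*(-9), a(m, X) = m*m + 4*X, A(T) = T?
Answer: -2080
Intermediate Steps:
t(L, v) = -8 + L + v
a(m, X) = m² + 4*X
O = -40 (O = -49 + 9 = -40)
(O*t(2, 10))*(a(5, A(2)) + 4*(-5)) = (-40*(-8 + 2 + 10))*((5² + 4*2) + 4*(-5)) = (-40*4)*((25 + 8) - 20) = -160*(33 - 20) = -160*13 = -2080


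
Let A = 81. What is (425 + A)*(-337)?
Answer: -170522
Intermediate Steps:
(425 + A)*(-337) = (425 + 81)*(-337) = 506*(-337) = -170522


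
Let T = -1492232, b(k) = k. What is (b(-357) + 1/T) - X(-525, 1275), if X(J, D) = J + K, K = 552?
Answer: -573017089/1492232 ≈ -384.00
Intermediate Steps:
X(J, D) = 552 + J (X(J, D) = J + 552 = 552 + J)
(b(-357) + 1/T) - X(-525, 1275) = (-357 + 1/(-1492232)) - (552 - 525) = (-357 - 1/1492232) - 1*27 = -532726825/1492232 - 27 = -573017089/1492232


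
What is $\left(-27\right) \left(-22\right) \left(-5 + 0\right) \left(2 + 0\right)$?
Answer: $-5940$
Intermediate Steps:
$\left(-27\right) \left(-22\right) \left(-5 + 0\right) \left(2 + 0\right) = 594 \left(\left(-5\right) 2\right) = 594 \left(-10\right) = -5940$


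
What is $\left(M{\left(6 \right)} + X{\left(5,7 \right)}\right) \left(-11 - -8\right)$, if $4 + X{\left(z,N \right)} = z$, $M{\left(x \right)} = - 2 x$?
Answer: $33$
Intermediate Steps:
$X{\left(z,N \right)} = -4 + z$
$\left(M{\left(6 \right)} + X{\left(5,7 \right)}\right) \left(-11 - -8\right) = \left(\left(-2\right) 6 + \left(-4 + 5\right)\right) \left(-11 - -8\right) = \left(-12 + 1\right) \left(-11 + 8\right) = \left(-11\right) \left(-3\right) = 33$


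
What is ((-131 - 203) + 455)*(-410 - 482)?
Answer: -107932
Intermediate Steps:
((-131 - 203) + 455)*(-410 - 482) = (-334 + 455)*(-892) = 121*(-892) = -107932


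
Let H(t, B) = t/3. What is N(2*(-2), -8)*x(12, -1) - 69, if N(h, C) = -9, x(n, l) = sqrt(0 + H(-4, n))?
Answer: -69 - 6*I*sqrt(3) ≈ -69.0 - 10.392*I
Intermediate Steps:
H(t, B) = t/3 (H(t, B) = t*(1/3) = t/3)
x(n, l) = 2*I*sqrt(3)/3 (x(n, l) = sqrt(0 + (1/3)*(-4)) = sqrt(0 - 4/3) = sqrt(-4/3) = 2*I*sqrt(3)/3)
N(2*(-2), -8)*x(12, -1) - 69 = -6*I*sqrt(3) - 69 = -69 - 6*I*sqrt(3)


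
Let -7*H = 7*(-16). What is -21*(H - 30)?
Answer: 294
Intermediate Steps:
H = 16 (H = -(-16) = -1/7*(-112) = 16)
-21*(H - 30) = -21*(16 - 30) = -21*(-14) = 294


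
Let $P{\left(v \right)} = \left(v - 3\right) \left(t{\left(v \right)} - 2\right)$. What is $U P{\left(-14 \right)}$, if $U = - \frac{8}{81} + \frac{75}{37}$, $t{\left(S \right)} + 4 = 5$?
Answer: $\frac{98243}{2997} \approx 32.78$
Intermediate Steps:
$t{\left(S \right)} = 1$ ($t{\left(S \right)} = -4 + 5 = 1$)
$U = \frac{5779}{2997}$ ($U = \left(-8\right) \frac{1}{81} + 75 \cdot \frac{1}{37} = - \frac{8}{81} + \frac{75}{37} = \frac{5779}{2997} \approx 1.9283$)
$P{\left(v \right)} = 3 - v$ ($P{\left(v \right)} = \left(v - 3\right) \left(1 - 2\right) = \left(v - 3\right) \left(-1\right) = \left(-3 + v\right) \left(-1\right) = 3 - v$)
$U P{\left(-14 \right)} = \frac{5779 \left(3 - -14\right)}{2997} = \frac{5779 \left(3 + 14\right)}{2997} = \frac{5779}{2997} \cdot 17 = \frac{98243}{2997}$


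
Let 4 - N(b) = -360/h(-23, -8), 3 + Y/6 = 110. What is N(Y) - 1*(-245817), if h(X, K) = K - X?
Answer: 245845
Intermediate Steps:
Y = 642 (Y = -18 + 6*110 = -18 + 660 = 642)
N(b) = 28 (N(b) = 4 - (-360)/(-8 - 1*(-23)) = 4 - (-360)/(-8 + 23) = 4 - (-360)/15 = 4 - 1*(-24) = 4 + 24 = 28)
N(Y) - 1*(-245817) = 28 - 1*(-245817) = 28 + 245817 = 245845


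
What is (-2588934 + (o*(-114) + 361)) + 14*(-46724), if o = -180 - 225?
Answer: -3196539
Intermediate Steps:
o = -405
(-2588934 + (o*(-114) + 361)) + 14*(-46724) = (-2588934 + (-405*(-114) + 361)) + 14*(-46724) = (-2588934 + (46170 + 361)) - 654136 = (-2588934 + 46531) - 654136 = -2542403 - 654136 = -3196539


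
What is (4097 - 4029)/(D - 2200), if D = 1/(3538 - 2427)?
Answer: -75548/2444199 ≈ -0.030909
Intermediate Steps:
D = 1/1111 ≈ 0.00090009
(4097 - 4029)/(D - 2200) = (4097 - 4029)/(1/1111 - 2200) = 68/(-2444199/1111) = 68*(-1111/2444199) = -75548/2444199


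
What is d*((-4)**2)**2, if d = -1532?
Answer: -392192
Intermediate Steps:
d*((-4)**2)**2 = -1532*((-4)**2)**2 = -1532*16**2 = -1532*256 = -392192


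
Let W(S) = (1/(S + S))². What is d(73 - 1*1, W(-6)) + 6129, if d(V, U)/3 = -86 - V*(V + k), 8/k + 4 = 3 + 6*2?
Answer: -108219/11 ≈ -9838.1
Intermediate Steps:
k = 8/11 (k = 8/(-4 + (3 + 6*2)) = 8/(-4 + (3 + 12)) = 8/(-4 + 15) = 8/11 ≈ 0.72727)
W(S) = 1/(4*S²) (W(S) = (1/(2*S))² = 1/(4*S²))
d(V, U) = -258 - 3*V*(8/11 + V) (d(V, U) = 3*(-86 - V*(V + 8/11)) = 3*(-86 - V*(8/11 + V)) = -258 - 3*V*(8/11 + V))
d(73 - 1*1, W(-6)) + 6129 = (-258 - 3*(73 - 1*1)² - 24*(73 - 1*1)/11) + 6129 = (-258 - 3*(73 - 1)² - 24*(73 - 1)/11) + 6129 = (-258 - 3*72² - 24/11*72) + 6129 = (-258 - 3*5184 - 1728/11) + 6129 = (-258 - 15552 - 1728/11) + 6129 = -175638/11 + 6129 = -108219/11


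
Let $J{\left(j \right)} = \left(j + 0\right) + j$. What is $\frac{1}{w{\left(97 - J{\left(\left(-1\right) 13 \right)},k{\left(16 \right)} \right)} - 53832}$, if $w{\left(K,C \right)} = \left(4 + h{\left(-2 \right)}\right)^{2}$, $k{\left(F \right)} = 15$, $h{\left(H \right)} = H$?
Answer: $- \frac{1}{53828} \approx -1.8578 \cdot 10^{-5}$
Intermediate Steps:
$J{\left(j \right)} = 2 j$ ($J{\left(j \right)} = j + j = 2 j$)
$w{\left(K,C \right)} = 4$ ($w{\left(K,C \right)} = \left(4 - 2\right)^{2} = 2^{2} = 4$)
$\frac{1}{w{\left(97 - J{\left(\left(-1\right) 13 \right)},k{\left(16 \right)} \right)} - 53832} = \frac{1}{4 - 53832} = \frac{1}{-53828} = - \frac{1}{53828}$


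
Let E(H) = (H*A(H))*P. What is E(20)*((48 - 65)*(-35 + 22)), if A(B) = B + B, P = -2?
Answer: -353600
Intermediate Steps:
A(B) = 2*B
E(H) = -4*H**2 (E(H) = (H*(2*H))*(-2) = (2*H**2)*(-2) = -4*H**2)
E(20)*((48 - 65)*(-35 + 22)) = (-4*20**2)*((48 - 65)*(-35 + 22)) = (-4*400)*(-17*(-13)) = -1600*221 = -353600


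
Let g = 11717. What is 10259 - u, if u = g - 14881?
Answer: 13423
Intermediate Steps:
u = -3164 (u = 11717 - 14881 = -3164)
10259 - u = 10259 - 1*(-3164) = 10259 + 3164 = 13423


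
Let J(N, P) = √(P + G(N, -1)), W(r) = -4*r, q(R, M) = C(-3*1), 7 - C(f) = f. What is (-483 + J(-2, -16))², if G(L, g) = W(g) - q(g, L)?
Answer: (483 - I*√22)² ≈ 2.3327e+5 - 4530.9*I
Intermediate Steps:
C(f) = 7 - f
q(R, M) = 10 (q(R, M) = 7 - (-3) = 7 - 1*(-3) = 7 + 3 = 10)
G(L, g) = -10 - 4*g (G(L, g) = -4*g - 1*10 = -4*g - 10 = -10 - 4*g)
J(N, P) = √(-6 + P) (J(N, P) = √(P + (-10 - 4*(-1))) = √(P + (-10 + 4)) = √(P - 6) = √(-6 + P))
(-483 + J(-2, -16))² = (-483 + √(-6 - 16))² = (-483 + √(-22))² = (-483 + I*√22)²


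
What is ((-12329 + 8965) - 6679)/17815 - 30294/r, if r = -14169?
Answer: 132462781/84140245 ≈ 1.5743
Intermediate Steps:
((-12329 + 8965) - 6679)/17815 - 30294/r = ((-12329 + 8965) - 6679)/17815 - 30294/(-14169) = (-3364 - 6679)*(1/17815) - 30294*(-1/14169) = -10043*1/17815 + 10098/4723 = -10043/17815 + 10098/4723 = 132462781/84140245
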